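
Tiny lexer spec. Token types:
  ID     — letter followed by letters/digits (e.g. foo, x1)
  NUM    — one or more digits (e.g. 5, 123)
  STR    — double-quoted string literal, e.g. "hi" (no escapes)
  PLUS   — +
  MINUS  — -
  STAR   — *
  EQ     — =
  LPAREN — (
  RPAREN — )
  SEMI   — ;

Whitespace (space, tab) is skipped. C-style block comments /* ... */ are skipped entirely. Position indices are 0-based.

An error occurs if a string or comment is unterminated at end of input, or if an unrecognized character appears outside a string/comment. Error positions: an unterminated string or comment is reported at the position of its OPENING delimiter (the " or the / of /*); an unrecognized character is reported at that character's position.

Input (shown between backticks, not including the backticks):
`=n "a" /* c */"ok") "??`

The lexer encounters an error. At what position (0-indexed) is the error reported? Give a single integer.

pos=0: emit EQ '='
pos=1: emit ID 'n' (now at pos=2)
pos=3: enter STRING mode
pos=3: emit STR "a" (now at pos=6)
pos=7: enter COMMENT mode (saw '/*')
exit COMMENT mode (now at pos=14)
pos=14: enter STRING mode
pos=14: emit STR "ok" (now at pos=18)
pos=18: emit RPAREN ')'
pos=20: enter STRING mode
pos=20: ERROR — unterminated string

Answer: 20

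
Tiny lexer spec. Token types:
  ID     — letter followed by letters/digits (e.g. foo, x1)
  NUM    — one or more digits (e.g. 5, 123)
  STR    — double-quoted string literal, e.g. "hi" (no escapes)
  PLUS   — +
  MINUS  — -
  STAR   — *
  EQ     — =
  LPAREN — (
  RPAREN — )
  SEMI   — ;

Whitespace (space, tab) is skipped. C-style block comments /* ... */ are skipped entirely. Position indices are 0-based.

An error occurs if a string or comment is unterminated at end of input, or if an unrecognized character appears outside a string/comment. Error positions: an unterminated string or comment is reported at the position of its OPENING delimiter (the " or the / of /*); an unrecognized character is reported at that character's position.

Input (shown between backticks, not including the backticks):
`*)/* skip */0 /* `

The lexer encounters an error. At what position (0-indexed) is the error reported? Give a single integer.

pos=0: emit STAR '*'
pos=1: emit RPAREN ')'
pos=2: enter COMMENT mode (saw '/*')
exit COMMENT mode (now at pos=12)
pos=12: emit NUM '0' (now at pos=13)
pos=14: enter COMMENT mode (saw '/*')
pos=14: ERROR — unterminated comment (reached EOF)

Answer: 14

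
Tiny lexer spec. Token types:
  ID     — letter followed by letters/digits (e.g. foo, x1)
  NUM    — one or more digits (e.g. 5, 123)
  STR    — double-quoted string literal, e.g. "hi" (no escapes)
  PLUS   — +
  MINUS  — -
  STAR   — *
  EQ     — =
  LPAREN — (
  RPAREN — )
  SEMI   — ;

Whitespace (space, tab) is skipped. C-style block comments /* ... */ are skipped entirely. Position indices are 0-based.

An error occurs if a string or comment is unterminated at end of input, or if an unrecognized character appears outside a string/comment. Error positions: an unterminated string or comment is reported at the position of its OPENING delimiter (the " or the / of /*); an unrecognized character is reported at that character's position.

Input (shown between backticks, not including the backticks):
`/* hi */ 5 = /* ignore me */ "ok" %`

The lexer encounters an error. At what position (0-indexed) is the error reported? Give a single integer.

Answer: 34

Derivation:
pos=0: enter COMMENT mode (saw '/*')
exit COMMENT mode (now at pos=8)
pos=9: emit NUM '5' (now at pos=10)
pos=11: emit EQ '='
pos=13: enter COMMENT mode (saw '/*')
exit COMMENT mode (now at pos=28)
pos=29: enter STRING mode
pos=29: emit STR "ok" (now at pos=33)
pos=34: ERROR — unrecognized char '%'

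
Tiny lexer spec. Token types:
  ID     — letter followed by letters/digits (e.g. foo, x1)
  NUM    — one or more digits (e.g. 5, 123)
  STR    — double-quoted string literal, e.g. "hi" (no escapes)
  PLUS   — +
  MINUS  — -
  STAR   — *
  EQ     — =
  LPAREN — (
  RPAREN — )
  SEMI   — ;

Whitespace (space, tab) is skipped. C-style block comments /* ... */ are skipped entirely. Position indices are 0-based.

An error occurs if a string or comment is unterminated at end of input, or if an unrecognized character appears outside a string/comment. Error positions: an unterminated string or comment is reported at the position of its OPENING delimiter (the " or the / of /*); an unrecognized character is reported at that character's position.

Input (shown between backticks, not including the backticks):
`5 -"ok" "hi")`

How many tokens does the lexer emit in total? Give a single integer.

pos=0: emit NUM '5' (now at pos=1)
pos=2: emit MINUS '-'
pos=3: enter STRING mode
pos=3: emit STR "ok" (now at pos=7)
pos=8: enter STRING mode
pos=8: emit STR "hi" (now at pos=12)
pos=12: emit RPAREN ')'
DONE. 5 tokens: [NUM, MINUS, STR, STR, RPAREN]

Answer: 5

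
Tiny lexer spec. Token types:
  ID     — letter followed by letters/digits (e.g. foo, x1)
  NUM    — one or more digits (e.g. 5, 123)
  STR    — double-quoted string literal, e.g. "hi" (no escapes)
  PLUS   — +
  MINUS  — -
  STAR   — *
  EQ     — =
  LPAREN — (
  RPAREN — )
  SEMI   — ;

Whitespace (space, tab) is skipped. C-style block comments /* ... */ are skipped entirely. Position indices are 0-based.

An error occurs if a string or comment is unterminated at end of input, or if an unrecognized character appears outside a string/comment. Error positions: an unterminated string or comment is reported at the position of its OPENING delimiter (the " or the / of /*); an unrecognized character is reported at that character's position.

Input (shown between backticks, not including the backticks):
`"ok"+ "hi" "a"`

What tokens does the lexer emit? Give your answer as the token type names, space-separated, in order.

Answer: STR PLUS STR STR

Derivation:
pos=0: enter STRING mode
pos=0: emit STR "ok" (now at pos=4)
pos=4: emit PLUS '+'
pos=6: enter STRING mode
pos=6: emit STR "hi" (now at pos=10)
pos=11: enter STRING mode
pos=11: emit STR "a" (now at pos=14)
DONE. 4 tokens: [STR, PLUS, STR, STR]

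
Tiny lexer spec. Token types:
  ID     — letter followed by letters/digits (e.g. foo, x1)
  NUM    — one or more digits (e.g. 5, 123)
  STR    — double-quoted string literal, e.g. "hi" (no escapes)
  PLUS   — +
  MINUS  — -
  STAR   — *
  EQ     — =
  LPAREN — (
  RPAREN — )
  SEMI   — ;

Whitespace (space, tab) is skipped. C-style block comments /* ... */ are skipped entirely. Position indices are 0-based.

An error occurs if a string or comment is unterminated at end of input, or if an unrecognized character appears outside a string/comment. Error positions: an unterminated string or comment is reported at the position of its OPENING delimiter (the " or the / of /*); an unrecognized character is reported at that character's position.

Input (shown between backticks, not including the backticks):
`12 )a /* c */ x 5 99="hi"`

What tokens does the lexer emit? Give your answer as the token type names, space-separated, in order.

pos=0: emit NUM '12' (now at pos=2)
pos=3: emit RPAREN ')'
pos=4: emit ID 'a' (now at pos=5)
pos=6: enter COMMENT mode (saw '/*')
exit COMMENT mode (now at pos=13)
pos=14: emit ID 'x' (now at pos=15)
pos=16: emit NUM '5' (now at pos=17)
pos=18: emit NUM '99' (now at pos=20)
pos=20: emit EQ '='
pos=21: enter STRING mode
pos=21: emit STR "hi" (now at pos=25)
DONE. 8 tokens: [NUM, RPAREN, ID, ID, NUM, NUM, EQ, STR]

Answer: NUM RPAREN ID ID NUM NUM EQ STR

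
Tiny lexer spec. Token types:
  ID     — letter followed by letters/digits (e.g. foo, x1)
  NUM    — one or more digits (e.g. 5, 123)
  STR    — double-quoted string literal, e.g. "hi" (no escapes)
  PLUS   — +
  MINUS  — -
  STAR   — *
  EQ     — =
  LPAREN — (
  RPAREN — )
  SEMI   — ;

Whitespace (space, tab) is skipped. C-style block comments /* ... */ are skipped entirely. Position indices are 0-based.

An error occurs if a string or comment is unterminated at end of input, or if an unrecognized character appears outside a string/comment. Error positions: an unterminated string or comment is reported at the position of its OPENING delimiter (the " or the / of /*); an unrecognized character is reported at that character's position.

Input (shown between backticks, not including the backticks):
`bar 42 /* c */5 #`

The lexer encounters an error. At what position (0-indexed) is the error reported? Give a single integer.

pos=0: emit ID 'bar' (now at pos=3)
pos=4: emit NUM '42' (now at pos=6)
pos=7: enter COMMENT mode (saw '/*')
exit COMMENT mode (now at pos=14)
pos=14: emit NUM '5' (now at pos=15)
pos=16: ERROR — unrecognized char '#'

Answer: 16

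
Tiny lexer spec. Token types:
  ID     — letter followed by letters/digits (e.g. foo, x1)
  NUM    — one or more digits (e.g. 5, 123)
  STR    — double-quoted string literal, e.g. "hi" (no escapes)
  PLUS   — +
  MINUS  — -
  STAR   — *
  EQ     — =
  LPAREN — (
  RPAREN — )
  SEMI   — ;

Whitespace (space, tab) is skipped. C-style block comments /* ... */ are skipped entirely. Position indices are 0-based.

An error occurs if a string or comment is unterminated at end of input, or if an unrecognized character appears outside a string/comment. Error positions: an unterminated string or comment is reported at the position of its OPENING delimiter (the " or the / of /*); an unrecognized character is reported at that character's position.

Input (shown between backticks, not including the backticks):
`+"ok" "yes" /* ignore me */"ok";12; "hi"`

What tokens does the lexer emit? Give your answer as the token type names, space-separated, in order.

Answer: PLUS STR STR STR SEMI NUM SEMI STR

Derivation:
pos=0: emit PLUS '+'
pos=1: enter STRING mode
pos=1: emit STR "ok" (now at pos=5)
pos=6: enter STRING mode
pos=6: emit STR "yes" (now at pos=11)
pos=12: enter COMMENT mode (saw '/*')
exit COMMENT mode (now at pos=27)
pos=27: enter STRING mode
pos=27: emit STR "ok" (now at pos=31)
pos=31: emit SEMI ';'
pos=32: emit NUM '12' (now at pos=34)
pos=34: emit SEMI ';'
pos=36: enter STRING mode
pos=36: emit STR "hi" (now at pos=40)
DONE. 8 tokens: [PLUS, STR, STR, STR, SEMI, NUM, SEMI, STR]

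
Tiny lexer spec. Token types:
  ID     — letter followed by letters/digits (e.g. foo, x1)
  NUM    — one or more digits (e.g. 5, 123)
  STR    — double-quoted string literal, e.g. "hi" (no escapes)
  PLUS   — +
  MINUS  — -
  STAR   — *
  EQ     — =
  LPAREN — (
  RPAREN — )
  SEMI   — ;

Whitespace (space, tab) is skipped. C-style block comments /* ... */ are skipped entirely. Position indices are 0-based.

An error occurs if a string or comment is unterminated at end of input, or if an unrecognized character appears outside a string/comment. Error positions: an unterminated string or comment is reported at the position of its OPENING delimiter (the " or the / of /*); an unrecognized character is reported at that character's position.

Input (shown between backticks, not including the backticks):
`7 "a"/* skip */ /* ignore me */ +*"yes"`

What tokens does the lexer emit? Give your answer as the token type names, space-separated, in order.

pos=0: emit NUM '7' (now at pos=1)
pos=2: enter STRING mode
pos=2: emit STR "a" (now at pos=5)
pos=5: enter COMMENT mode (saw '/*')
exit COMMENT mode (now at pos=15)
pos=16: enter COMMENT mode (saw '/*')
exit COMMENT mode (now at pos=31)
pos=32: emit PLUS '+'
pos=33: emit STAR '*'
pos=34: enter STRING mode
pos=34: emit STR "yes" (now at pos=39)
DONE. 5 tokens: [NUM, STR, PLUS, STAR, STR]

Answer: NUM STR PLUS STAR STR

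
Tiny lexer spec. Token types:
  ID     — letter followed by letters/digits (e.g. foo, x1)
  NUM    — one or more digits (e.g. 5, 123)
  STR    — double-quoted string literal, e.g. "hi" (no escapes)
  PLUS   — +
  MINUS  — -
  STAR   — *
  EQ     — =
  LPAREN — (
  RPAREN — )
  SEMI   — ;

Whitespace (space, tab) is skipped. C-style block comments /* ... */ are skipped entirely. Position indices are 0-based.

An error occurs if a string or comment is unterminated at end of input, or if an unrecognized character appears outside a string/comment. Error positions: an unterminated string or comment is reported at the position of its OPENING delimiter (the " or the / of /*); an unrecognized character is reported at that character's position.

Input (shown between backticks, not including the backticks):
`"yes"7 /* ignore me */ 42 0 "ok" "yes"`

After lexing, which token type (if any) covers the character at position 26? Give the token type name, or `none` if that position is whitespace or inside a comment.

Answer: NUM

Derivation:
pos=0: enter STRING mode
pos=0: emit STR "yes" (now at pos=5)
pos=5: emit NUM '7' (now at pos=6)
pos=7: enter COMMENT mode (saw '/*')
exit COMMENT mode (now at pos=22)
pos=23: emit NUM '42' (now at pos=25)
pos=26: emit NUM '0' (now at pos=27)
pos=28: enter STRING mode
pos=28: emit STR "ok" (now at pos=32)
pos=33: enter STRING mode
pos=33: emit STR "yes" (now at pos=38)
DONE. 6 tokens: [STR, NUM, NUM, NUM, STR, STR]
Position 26: char is '0' -> NUM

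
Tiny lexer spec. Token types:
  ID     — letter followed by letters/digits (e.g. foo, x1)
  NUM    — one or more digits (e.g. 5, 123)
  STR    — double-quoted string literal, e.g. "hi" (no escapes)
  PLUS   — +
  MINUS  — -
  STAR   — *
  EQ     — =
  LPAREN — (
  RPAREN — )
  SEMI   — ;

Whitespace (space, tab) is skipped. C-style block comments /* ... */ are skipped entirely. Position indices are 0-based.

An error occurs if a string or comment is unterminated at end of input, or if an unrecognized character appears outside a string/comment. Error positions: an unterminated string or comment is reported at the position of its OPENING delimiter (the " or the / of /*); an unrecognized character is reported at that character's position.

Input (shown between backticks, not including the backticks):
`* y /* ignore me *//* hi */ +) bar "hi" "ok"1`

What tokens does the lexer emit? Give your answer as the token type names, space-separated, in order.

pos=0: emit STAR '*'
pos=2: emit ID 'y' (now at pos=3)
pos=4: enter COMMENT mode (saw '/*')
exit COMMENT mode (now at pos=19)
pos=19: enter COMMENT mode (saw '/*')
exit COMMENT mode (now at pos=27)
pos=28: emit PLUS '+'
pos=29: emit RPAREN ')'
pos=31: emit ID 'bar' (now at pos=34)
pos=35: enter STRING mode
pos=35: emit STR "hi" (now at pos=39)
pos=40: enter STRING mode
pos=40: emit STR "ok" (now at pos=44)
pos=44: emit NUM '1' (now at pos=45)
DONE. 8 tokens: [STAR, ID, PLUS, RPAREN, ID, STR, STR, NUM]

Answer: STAR ID PLUS RPAREN ID STR STR NUM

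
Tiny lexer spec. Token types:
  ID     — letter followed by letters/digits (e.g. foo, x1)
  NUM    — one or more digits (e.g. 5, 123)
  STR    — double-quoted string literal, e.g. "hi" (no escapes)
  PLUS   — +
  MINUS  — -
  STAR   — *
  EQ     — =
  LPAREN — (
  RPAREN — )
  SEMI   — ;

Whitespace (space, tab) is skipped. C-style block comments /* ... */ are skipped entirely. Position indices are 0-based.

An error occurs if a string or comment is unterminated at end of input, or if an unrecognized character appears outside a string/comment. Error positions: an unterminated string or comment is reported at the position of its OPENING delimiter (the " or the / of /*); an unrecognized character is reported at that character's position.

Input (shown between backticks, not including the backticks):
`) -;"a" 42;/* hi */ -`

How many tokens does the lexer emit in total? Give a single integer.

Answer: 7

Derivation:
pos=0: emit RPAREN ')'
pos=2: emit MINUS '-'
pos=3: emit SEMI ';'
pos=4: enter STRING mode
pos=4: emit STR "a" (now at pos=7)
pos=8: emit NUM '42' (now at pos=10)
pos=10: emit SEMI ';'
pos=11: enter COMMENT mode (saw '/*')
exit COMMENT mode (now at pos=19)
pos=20: emit MINUS '-'
DONE. 7 tokens: [RPAREN, MINUS, SEMI, STR, NUM, SEMI, MINUS]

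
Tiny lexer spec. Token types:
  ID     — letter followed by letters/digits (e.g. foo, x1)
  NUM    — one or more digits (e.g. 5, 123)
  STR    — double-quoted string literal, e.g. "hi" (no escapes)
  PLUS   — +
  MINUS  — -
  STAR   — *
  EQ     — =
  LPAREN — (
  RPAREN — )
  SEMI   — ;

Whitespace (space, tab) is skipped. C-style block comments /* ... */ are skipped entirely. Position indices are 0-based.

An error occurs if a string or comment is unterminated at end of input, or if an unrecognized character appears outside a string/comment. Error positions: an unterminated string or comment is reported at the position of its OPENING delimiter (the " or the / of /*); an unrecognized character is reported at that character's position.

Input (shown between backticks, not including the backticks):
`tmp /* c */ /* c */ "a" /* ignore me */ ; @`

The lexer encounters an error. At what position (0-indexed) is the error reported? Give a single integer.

Answer: 42

Derivation:
pos=0: emit ID 'tmp' (now at pos=3)
pos=4: enter COMMENT mode (saw '/*')
exit COMMENT mode (now at pos=11)
pos=12: enter COMMENT mode (saw '/*')
exit COMMENT mode (now at pos=19)
pos=20: enter STRING mode
pos=20: emit STR "a" (now at pos=23)
pos=24: enter COMMENT mode (saw '/*')
exit COMMENT mode (now at pos=39)
pos=40: emit SEMI ';'
pos=42: ERROR — unrecognized char '@'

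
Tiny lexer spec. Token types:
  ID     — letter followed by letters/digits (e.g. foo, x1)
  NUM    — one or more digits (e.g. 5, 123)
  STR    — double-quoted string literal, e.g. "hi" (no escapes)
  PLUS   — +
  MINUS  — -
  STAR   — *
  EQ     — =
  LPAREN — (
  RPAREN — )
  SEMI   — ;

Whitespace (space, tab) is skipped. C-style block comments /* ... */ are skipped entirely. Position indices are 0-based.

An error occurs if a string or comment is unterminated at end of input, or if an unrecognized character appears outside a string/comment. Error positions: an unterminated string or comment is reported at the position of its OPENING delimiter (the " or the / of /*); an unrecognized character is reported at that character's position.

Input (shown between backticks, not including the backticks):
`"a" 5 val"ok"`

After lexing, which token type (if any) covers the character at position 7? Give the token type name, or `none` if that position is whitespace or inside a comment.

pos=0: enter STRING mode
pos=0: emit STR "a" (now at pos=3)
pos=4: emit NUM '5' (now at pos=5)
pos=6: emit ID 'val' (now at pos=9)
pos=9: enter STRING mode
pos=9: emit STR "ok" (now at pos=13)
DONE. 4 tokens: [STR, NUM, ID, STR]
Position 7: char is 'a' -> ID

Answer: ID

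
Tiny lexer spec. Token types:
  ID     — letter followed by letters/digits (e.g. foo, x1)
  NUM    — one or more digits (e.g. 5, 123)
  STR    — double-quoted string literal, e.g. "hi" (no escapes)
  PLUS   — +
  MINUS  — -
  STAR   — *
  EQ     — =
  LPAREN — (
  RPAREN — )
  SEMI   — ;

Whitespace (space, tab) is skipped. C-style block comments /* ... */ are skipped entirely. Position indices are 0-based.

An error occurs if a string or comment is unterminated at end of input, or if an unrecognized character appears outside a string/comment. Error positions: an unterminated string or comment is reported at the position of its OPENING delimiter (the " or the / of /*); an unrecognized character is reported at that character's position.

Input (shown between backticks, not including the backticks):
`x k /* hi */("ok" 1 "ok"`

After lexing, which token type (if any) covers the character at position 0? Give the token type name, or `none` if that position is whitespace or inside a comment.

Answer: ID

Derivation:
pos=0: emit ID 'x' (now at pos=1)
pos=2: emit ID 'k' (now at pos=3)
pos=4: enter COMMENT mode (saw '/*')
exit COMMENT mode (now at pos=12)
pos=12: emit LPAREN '('
pos=13: enter STRING mode
pos=13: emit STR "ok" (now at pos=17)
pos=18: emit NUM '1' (now at pos=19)
pos=20: enter STRING mode
pos=20: emit STR "ok" (now at pos=24)
DONE. 6 tokens: [ID, ID, LPAREN, STR, NUM, STR]
Position 0: char is 'x' -> ID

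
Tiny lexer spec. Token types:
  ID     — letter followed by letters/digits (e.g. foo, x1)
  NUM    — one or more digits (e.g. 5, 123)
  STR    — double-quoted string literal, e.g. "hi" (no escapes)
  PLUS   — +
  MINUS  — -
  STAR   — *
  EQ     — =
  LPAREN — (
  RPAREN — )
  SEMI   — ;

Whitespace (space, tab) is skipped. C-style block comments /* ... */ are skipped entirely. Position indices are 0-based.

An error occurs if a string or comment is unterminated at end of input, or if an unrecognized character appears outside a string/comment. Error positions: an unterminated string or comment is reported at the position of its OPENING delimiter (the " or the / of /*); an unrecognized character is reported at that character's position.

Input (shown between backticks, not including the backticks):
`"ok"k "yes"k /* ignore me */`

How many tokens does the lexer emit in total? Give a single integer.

Answer: 4

Derivation:
pos=0: enter STRING mode
pos=0: emit STR "ok" (now at pos=4)
pos=4: emit ID 'k' (now at pos=5)
pos=6: enter STRING mode
pos=6: emit STR "yes" (now at pos=11)
pos=11: emit ID 'k' (now at pos=12)
pos=13: enter COMMENT mode (saw '/*')
exit COMMENT mode (now at pos=28)
DONE. 4 tokens: [STR, ID, STR, ID]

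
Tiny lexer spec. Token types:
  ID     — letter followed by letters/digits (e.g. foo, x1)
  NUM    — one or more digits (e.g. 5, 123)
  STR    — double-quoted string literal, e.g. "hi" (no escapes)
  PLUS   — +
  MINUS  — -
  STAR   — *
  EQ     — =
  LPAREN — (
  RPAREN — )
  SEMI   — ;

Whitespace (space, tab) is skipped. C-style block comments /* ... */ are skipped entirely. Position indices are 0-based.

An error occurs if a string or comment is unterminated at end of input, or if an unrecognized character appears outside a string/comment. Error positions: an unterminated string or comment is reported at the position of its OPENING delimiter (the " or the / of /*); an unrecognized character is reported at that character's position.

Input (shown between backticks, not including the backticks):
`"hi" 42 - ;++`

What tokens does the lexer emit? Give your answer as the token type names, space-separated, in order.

Answer: STR NUM MINUS SEMI PLUS PLUS

Derivation:
pos=0: enter STRING mode
pos=0: emit STR "hi" (now at pos=4)
pos=5: emit NUM '42' (now at pos=7)
pos=8: emit MINUS '-'
pos=10: emit SEMI ';'
pos=11: emit PLUS '+'
pos=12: emit PLUS '+'
DONE. 6 tokens: [STR, NUM, MINUS, SEMI, PLUS, PLUS]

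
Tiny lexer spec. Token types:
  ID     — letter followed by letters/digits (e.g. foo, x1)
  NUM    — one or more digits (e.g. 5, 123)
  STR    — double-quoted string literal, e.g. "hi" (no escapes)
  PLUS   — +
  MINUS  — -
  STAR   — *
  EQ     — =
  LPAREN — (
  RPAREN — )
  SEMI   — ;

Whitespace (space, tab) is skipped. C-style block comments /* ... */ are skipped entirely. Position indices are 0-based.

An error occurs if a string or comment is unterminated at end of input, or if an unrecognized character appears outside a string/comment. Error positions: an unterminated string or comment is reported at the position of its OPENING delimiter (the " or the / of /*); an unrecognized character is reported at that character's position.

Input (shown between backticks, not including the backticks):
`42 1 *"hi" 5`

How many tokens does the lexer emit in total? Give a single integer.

Answer: 5

Derivation:
pos=0: emit NUM '42' (now at pos=2)
pos=3: emit NUM '1' (now at pos=4)
pos=5: emit STAR '*'
pos=6: enter STRING mode
pos=6: emit STR "hi" (now at pos=10)
pos=11: emit NUM '5' (now at pos=12)
DONE. 5 tokens: [NUM, NUM, STAR, STR, NUM]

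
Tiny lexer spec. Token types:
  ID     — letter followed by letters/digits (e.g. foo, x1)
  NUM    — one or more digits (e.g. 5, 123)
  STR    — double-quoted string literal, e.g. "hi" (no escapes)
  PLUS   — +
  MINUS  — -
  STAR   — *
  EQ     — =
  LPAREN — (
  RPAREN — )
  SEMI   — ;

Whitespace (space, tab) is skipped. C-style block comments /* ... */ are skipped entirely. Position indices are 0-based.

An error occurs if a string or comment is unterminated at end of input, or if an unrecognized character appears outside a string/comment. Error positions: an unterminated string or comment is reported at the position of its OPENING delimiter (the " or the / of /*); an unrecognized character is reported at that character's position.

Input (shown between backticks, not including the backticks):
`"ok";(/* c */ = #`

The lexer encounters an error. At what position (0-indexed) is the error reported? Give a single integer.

pos=0: enter STRING mode
pos=0: emit STR "ok" (now at pos=4)
pos=4: emit SEMI ';'
pos=5: emit LPAREN '('
pos=6: enter COMMENT mode (saw '/*')
exit COMMENT mode (now at pos=13)
pos=14: emit EQ '='
pos=16: ERROR — unrecognized char '#'

Answer: 16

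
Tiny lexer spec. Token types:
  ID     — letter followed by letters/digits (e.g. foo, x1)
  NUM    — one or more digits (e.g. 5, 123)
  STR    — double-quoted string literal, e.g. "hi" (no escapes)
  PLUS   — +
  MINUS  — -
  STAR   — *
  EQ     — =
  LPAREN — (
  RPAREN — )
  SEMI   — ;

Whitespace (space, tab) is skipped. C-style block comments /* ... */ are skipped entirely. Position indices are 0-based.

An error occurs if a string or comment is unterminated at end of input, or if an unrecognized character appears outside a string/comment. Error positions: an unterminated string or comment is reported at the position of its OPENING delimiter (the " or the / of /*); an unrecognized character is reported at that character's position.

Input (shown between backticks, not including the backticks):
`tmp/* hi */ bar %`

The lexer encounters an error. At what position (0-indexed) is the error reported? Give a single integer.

Answer: 16

Derivation:
pos=0: emit ID 'tmp' (now at pos=3)
pos=3: enter COMMENT mode (saw '/*')
exit COMMENT mode (now at pos=11)
pos=12: emit ID 'bar' (now at pos=15)
pos=16: ERROR — unrecognized char '%'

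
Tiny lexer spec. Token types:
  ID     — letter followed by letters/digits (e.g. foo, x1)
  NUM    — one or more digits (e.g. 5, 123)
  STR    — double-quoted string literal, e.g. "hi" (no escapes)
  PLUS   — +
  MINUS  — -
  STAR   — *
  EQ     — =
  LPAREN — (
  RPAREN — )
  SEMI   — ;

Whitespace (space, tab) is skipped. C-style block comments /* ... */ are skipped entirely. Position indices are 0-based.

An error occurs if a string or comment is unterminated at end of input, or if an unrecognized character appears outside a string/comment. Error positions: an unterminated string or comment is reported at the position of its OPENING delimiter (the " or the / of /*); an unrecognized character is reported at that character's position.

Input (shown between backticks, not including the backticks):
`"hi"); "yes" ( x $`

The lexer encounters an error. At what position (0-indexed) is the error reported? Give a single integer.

pos=0: enter STRING mode
pos=0: emit STR "hi" (now at pos=4)
pos=4: emit RPAREN ')'
pos=5: emit SEMI ';'
pos=7: enter STRING mode
pos=7: emit STR "yes" (now at pos=12)
pos=13: emit LPAREN '('
pos=15: emit ID 'x' (now at pos=16)
pos=17: ERROR — unrecognized char '$'

Answer: 17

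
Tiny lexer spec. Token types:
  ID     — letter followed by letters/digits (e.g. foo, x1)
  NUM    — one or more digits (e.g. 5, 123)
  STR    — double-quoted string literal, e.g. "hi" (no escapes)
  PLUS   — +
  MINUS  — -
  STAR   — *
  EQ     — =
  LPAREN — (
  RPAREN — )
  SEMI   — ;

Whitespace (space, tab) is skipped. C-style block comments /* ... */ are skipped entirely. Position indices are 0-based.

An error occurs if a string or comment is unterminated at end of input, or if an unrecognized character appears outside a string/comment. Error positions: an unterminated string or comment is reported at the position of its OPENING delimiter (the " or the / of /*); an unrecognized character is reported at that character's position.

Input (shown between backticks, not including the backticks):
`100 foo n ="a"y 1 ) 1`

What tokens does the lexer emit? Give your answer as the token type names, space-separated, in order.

Answer: NUM ID ID EQ STR ID NUM RPAREN NUM

Derivation:
pos=0: emit NUM '100' (now at pos=3)
pos=4: emit ID 'foo' (now at pos=7)
pos=8: emit ID 'n' (now at pos=9)
pos=10: emit EQ '='
pos=11: enter STRING mode
pos=11: emit STR "a" (now at pos=14)
pos=14: emit ID 'y' (now at pos=15)
pos=16: emit NUM '1' (now at pos=17)
pos=18: emit RPAREN ')'
pos=20: emit NUM '1' (now at pos=21)
DONE. 9 tokens: [NUM, ID, ID, EQ, STR, ID, NUM, RPAREN, NUM]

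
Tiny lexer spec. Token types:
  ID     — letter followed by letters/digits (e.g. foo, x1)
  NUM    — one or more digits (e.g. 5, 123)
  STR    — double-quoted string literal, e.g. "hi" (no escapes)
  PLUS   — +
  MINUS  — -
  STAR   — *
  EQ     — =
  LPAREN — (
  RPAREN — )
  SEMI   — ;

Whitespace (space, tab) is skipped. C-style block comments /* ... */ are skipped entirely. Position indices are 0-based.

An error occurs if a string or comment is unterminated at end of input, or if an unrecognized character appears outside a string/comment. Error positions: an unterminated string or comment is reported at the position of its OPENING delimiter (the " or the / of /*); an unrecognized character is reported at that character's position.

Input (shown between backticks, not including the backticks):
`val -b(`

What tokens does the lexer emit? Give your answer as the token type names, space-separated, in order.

Answer: ID MINUS ID LPAREN

Derivation:
pos=0: emit ID 'val' (now at pos=3)
pos=4: emit MINUS '-'
pos=5: emit ID 'b' (now at pos=6)
pos=6: emit LPAREN '('
DONE. 4 tokens: [ID, MINUS, ID, LPAREN]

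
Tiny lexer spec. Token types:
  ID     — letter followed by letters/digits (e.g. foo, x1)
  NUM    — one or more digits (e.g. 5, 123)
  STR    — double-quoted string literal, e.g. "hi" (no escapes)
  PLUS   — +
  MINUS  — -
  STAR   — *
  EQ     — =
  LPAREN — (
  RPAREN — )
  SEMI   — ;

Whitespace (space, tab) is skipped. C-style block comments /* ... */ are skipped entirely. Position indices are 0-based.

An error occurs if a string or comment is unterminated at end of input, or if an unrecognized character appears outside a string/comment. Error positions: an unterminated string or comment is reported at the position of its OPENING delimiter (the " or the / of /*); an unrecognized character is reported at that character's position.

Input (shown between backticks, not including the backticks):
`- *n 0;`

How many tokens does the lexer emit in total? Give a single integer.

pos=0: emit MINUS '-'
pos=2: emit STAR '*'
pos=3: emit ID 'n' (now at pos=4)
pos=5: emit NUM '0' (now at pos=6)
pos=6: emit SEMI ';'
DONE. 5 tokens: [MINUS, STAR, ID, NUM, SEMI]

Answer: 5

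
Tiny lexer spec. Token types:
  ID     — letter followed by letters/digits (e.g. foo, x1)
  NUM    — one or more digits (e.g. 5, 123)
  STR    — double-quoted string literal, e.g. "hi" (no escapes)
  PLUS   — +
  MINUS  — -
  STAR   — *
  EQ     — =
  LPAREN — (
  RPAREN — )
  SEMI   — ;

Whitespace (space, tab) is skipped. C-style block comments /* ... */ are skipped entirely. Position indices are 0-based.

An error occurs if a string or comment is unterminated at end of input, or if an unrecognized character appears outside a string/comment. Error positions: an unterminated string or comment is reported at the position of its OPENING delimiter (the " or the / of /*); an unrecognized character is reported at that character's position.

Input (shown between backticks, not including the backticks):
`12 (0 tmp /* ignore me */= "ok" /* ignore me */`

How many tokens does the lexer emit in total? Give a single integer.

pos=0: emit NUM '12' (now at pos=2)
pos=3: emit LPAREN '('
pos=4: emit NUM '0' (now at pos=5)
pos=6: emit ID 'tmp' (now at pos=9)
pos=10: enter COMMENT mode (saw '/*')
exit COMMENT mode (now at pos=25)
pos=25: emit EQ '='
pos=27: enter STRING mode
pos=27: emit STR "ok" (now at pos=31)
pos=32: enter COMMENT mode (saw '/*')
exit COMMENT mode (now at pos=47)
DONE. 6 tokens: [NUM, LPAREN, NUM, ID, EQ, STR]

Answer: 6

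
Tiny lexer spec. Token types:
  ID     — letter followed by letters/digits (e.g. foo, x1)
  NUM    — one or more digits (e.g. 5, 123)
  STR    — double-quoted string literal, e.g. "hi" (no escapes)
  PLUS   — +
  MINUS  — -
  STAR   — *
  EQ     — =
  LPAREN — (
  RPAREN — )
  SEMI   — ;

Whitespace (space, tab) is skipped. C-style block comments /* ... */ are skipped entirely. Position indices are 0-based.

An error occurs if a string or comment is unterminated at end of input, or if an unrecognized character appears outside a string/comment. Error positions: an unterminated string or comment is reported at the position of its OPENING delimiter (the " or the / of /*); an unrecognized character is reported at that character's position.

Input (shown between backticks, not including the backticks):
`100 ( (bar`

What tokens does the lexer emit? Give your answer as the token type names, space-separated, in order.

pos=0: emit NUM '100' (now at pos=3)
pos=4: emit LPAREN '('
pos=6: emit LPAREN '('
pos=7: emit ID 'bar' (now at pos=10)
DONE. 4 tokens: [NUM, LPAREN, LPAREN, ID]

Answer: NUM LPAREN LPAREN ID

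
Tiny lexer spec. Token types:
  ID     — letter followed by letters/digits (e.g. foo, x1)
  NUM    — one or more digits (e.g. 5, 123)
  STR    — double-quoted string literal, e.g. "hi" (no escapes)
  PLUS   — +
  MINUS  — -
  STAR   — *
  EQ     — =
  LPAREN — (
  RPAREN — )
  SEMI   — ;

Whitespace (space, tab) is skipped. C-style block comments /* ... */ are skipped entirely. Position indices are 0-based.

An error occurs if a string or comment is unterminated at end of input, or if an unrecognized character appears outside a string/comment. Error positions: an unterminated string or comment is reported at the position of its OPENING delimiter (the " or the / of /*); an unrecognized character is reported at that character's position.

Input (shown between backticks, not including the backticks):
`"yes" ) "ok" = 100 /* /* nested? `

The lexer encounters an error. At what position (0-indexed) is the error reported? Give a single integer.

pos=0: enter STRING mode
pos=0: emit STR "yes" (now at pos=5)
pos=6: emit RPAREN ')'
pos=8: enter STRING mode
pos=8: emit STR "ok" (now at pos=12)
pos=13: emit EQ '='
pos=15: emit NUM '100' (now at pos=18)
pos=19: enter COMMENT mode (saw '/*')
pos=19: ERROR — unterminated comment (reached EOF)

Answer: 19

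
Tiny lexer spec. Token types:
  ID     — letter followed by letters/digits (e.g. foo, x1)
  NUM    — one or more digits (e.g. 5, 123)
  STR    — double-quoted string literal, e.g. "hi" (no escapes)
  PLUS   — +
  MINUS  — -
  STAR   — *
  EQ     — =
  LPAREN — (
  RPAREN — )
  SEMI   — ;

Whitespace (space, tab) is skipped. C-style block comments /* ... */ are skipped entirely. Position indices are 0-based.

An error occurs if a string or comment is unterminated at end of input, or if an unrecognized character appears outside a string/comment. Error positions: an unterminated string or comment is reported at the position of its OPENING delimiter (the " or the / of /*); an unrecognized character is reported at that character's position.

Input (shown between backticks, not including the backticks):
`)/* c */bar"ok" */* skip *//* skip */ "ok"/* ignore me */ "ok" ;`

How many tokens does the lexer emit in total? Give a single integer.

pos=0: emit RPAREN ')'
pos=1: enter COMMENT mode (saw '/*')
exit COMMENT mode (now at pos=8)
pos=8: emit ID 'bar' (now at pos=11)
pos=11: enter STRING mode
pos=11: emit STR "ok" (now at pos=15)
pos=16: emit STAR '*'
pos=17: enter COMMENT mode (saw '/*')
exit COMMENT mode (now at pos=27)
pos=27: enter COMMENT mode (saw '/*')
exit COMMENT mode (now at pos=37)
pos=38: enter STRING mode
pos=38: emit STR "ok" (now at pos=42)
pos=42: enter COMMENT mode (saw '/*')
exit COMMENT mode (now at pos=57)
pos=58: enter STRING mode
pos=58: emit STR "ok" (now at pos=62)
pos=63: emit SEMI ';'
DONE. 7 tokens: [RPAREN, ID, STR, STAR, STR, STR, SEMI]

Answer: 7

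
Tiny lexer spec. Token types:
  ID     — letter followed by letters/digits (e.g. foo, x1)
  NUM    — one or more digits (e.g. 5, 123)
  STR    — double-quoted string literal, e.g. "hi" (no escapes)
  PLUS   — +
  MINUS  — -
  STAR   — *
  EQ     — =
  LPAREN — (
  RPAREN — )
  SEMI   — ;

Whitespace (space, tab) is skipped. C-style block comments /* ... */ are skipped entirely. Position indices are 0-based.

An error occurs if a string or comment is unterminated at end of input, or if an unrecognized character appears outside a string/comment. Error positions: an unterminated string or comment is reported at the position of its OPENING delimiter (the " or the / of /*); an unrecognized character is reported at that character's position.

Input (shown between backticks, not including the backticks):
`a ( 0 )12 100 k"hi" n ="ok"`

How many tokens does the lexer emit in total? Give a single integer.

pos=0: emit ID 'a' (now at pos=1)
pos=2: emit LPAREN '('
pos=4: emit NUM '0' (now at pos=5)
pos=6: emit RPAREN ')'
pos=7: emit NUM '12' (now at pos=9)
pos=10: emit NUM '100' (now at pos=13)
pos=14: emit ID 'k' (now at pos=15)
pos=15: enter STRING mode
pos=15: emit STR "hi" (now at pos=19)
pos=20: emit ID 'n' (now at pos=21)
pos=22: emit EQ '='
pos=23: enter STRING mode
pos=23: emit STR "ok" (now at pos=27)
DONE. 11 tokens: [ID, LPAREN, NUM, RPAREN, NUM, NUM, ID, STR, ID, EQ, STR]

Answer: 11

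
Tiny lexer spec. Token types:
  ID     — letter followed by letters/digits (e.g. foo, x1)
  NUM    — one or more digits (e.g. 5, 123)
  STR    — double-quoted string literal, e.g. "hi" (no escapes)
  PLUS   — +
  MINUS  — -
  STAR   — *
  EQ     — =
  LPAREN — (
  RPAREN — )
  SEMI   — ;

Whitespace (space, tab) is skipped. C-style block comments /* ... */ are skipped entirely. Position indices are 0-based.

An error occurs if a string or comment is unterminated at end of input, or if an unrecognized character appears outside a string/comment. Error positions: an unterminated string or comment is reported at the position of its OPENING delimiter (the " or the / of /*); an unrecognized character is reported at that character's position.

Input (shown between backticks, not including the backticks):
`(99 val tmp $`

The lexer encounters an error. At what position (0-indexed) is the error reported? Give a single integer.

Answer: 12

Derivation:
pos=0: emit LPAREN '('
pos=1: emit NUM '99' (now at pos=3)
pos=4: emit ID 'val' (now at pos=7)
pos=8: emit ID 'tmp' (now at pos=11)
pos=12: ERROR — unrecognized char '$'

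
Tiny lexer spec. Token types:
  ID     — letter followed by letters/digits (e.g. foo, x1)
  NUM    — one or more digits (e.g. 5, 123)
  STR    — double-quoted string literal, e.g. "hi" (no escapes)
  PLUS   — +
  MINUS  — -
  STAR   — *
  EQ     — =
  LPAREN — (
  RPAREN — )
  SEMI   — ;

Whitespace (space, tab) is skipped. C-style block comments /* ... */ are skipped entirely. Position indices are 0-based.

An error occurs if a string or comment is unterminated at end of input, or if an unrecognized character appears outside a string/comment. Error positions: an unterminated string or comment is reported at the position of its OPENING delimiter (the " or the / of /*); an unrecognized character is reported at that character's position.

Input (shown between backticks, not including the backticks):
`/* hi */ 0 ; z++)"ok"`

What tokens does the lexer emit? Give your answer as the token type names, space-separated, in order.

pos=0: enter COMMENT mode (saw '/*')
exit COMMENT mode (now at pos=8)
pos=9: emit NUM '0' (now at pos=10)
pos=11: emit SEMI ';'
pos=13: emit ID 'z' (now at pos=14)
pos=14: emit PLUS '+'
pos=15: emit PLUS '+'
pos=16: emit RPAREN ')'
pos=17: enter STRING mode
pos=17: emit STR "ok" (now at pos=21)
DONE. 7 tokens: [NUM, SEMI, ID, PLUS, PLUS, RPAREN, STR]

Answer: NUM SEMI ID PLUS PLUS RPAREN STR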